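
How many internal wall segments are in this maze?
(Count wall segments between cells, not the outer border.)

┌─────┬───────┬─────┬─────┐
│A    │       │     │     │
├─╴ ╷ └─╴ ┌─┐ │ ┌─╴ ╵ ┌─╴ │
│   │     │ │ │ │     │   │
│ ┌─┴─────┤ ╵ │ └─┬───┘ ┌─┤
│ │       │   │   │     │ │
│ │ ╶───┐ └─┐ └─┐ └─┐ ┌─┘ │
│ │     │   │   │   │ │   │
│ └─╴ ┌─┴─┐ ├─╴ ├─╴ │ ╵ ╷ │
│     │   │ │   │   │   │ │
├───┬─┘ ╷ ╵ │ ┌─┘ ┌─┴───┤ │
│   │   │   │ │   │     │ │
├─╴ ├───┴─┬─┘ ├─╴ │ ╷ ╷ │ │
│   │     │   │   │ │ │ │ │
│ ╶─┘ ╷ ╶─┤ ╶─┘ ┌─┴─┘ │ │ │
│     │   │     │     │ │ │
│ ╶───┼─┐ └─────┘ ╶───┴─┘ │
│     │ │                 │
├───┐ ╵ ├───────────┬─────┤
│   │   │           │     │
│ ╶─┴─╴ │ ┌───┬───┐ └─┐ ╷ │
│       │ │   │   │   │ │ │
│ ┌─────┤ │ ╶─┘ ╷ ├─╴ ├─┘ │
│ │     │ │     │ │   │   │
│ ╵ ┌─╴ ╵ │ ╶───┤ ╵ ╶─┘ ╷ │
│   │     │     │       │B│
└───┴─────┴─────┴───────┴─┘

Counting internal wall segments:
Total internal walls: 144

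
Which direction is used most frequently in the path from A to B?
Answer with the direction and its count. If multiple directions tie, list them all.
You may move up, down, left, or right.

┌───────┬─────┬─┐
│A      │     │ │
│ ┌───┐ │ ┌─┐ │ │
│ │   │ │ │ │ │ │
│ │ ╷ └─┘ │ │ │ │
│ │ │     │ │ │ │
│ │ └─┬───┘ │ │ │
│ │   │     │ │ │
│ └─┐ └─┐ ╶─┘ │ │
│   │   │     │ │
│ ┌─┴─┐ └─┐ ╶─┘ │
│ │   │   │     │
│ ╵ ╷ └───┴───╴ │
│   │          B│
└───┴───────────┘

Directions: down, down, down, down, down, down, right, up, right, down, right, right, right, right, right
Counts: {'down': 7, 'right': 7, 'up': 1}
Most common: down and right (tied at 7 times each)

Solution:

┌───────┬─────┬─┐
│A      │     │ │
│ ┌───┐ │ ┌─┐ │ │
│↓│   │ │ │ │ │ │
│ │ ╷ └─┘ │ │ │ │
│↓│ │     │ │ │ │
│ │ └─┬───┘ │ │ │
│↓│   │     │ │ │
│ └─┐ └─┐ ╶─┘ │ │
│↓  │   │     │ │
│ ┌─┴─┐ └─┐ ╶─┘ │
│↓│↱ ↓│   │     │
│ ╵ ╷ └───┴───╴ │
│↳ ↑│↳ → → → → B│
└───┴───────────┘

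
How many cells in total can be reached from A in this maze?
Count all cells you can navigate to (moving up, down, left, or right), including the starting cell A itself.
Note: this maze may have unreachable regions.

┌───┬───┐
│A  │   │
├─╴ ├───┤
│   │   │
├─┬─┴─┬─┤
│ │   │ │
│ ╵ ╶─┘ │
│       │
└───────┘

Using BFS/flood-fill to find all reachable cells from A:
Maze size: 4 × 4 = 16 total cells
12 cell(s) are walled off and cannot be reached from A.
Reachable cells: 4

Reachable region (· marks reachable cells):

┌───┬───┐
│A ·│   │
├─╴ ├───┤
│· ·│   │
├─┬─┴─┬─┤
│ │   │ │
│ ╵ ╶─┘ │
│       │
└───────┘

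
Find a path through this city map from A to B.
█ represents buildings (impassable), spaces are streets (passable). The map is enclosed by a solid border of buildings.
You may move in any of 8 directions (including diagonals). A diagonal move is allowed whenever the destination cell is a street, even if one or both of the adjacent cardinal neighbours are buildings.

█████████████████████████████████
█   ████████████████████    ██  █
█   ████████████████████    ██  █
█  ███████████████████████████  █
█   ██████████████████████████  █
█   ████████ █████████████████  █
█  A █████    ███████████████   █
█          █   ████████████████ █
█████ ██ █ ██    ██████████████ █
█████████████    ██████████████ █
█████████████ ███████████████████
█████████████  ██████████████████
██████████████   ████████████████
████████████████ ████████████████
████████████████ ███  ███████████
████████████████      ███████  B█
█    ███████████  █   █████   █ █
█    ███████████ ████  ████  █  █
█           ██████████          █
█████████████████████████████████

Finding the shortest path from A to B:
Movement: 8-directional
Path length: 31 steps
Directions: right → down-right → right → right → right → right → right → up-right → down-right → down-right → down → down → down-right → down-right → down-right → down → down-right → right → right → right → down-right → down-right → down-right → right → right → right → right → up-right → up-right → up-right → right

Solution:

█████████████████████████████████
█   ████████████████████    ██  █
█   ████████████████████    ██  █
█  ███████████████████████████  █
█   ██████████████████████████  █
█   ████████ █████████████████  █
█  A↘█████ ↘  ███████████████   █
█    →→→→→↗█↘  ████████████████ █
█████ ██ █ ██↓   ██████████████ █
█████████████↓   ██████████████ █
█████████████↘███████████████████
█████████████ ↘██████████████████
██████████████ ↘ ████████████████
████████████████↓████████████████
████████████████↘███  ███████████
████████████████ →→→↘ ███████ →B█
█    ███████████  █  ↘█████  ↗█ █
█    ███████████ ████ ↘████ ↗█  █
█           ██████████ →→→→↗    █
█████████████████████████████████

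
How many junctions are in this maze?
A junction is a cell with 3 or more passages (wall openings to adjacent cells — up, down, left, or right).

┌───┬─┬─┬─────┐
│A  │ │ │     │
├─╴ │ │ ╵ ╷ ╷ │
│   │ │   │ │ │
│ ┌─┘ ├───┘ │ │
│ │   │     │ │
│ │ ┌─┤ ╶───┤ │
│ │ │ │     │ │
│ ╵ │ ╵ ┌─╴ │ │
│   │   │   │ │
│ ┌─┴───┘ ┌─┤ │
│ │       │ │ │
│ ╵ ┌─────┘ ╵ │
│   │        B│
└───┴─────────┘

Checking each cell for number of passages:

Junctions found (3+ passages):
  (0, 5): 3 passages
  (3, 3): 3 passages
  (4, 0): 3 passages
  (6, 5): 3 passages
Total junctions: 4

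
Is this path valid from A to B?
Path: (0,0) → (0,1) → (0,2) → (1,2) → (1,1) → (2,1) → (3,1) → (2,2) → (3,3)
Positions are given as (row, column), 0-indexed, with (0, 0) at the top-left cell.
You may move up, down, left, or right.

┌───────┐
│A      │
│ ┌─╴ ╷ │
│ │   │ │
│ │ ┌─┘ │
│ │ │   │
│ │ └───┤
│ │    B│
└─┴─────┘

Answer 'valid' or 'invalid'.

Checking path validity:
Result: Invalid move at step 7: cannot move from (3, 1) to (2, 2).

invalid

Correct solution:

┌───────┐
│A → ↓  │
│ ┌─╴ ╷ │
│ │↓ ↲│ │
│ │ ┌─┘ │
│ │↓│   │
│ │ └───┤
│ │↳ → B│
└─┴─────┘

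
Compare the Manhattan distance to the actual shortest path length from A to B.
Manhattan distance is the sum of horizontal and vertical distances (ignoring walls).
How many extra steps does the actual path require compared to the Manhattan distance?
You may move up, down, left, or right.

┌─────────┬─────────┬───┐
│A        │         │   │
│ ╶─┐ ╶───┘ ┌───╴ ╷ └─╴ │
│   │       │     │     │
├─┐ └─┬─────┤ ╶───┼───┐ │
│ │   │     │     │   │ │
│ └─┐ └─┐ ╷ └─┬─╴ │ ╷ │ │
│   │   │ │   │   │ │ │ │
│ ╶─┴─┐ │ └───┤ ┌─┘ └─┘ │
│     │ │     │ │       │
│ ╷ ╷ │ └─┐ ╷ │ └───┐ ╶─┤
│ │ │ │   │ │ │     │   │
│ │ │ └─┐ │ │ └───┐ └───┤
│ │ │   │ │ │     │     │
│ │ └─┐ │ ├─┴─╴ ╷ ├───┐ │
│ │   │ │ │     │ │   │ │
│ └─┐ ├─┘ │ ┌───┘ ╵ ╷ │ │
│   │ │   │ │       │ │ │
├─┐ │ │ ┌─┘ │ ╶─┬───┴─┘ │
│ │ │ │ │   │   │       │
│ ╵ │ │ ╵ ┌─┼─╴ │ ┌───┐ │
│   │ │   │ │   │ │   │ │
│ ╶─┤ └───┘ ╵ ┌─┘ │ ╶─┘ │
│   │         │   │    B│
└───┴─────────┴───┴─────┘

Manhattan distance: |11 - 0| + |11 - 0| = 22
Actual path length: 30
Extra steps: 30 - 22 = 8

Solution:

┌─────────┬─────────┬───┐
│A → ↓    │↱ → → ↓  │   │
│ ╶─┐ ╶───┘ ┌───╴ ╷ └─╴ │
│   │↳ → → ↑│↓ ← ↲│     │
├─┐ └─┬─────┤ ╶───┼───┐ │
│ │   │     │↳ → ↓│   │ │
│ └─┐ └─┐ ╷ └─┬─╴ │ ╷ │ │
│   │   │ │   │↓ ↲│ │ │ │
│ ╶─┴─┐ │ └───┤ ┌─┘ └─┘ │
│     │ │     │↓│       │
│ ╷ ╷ │ └─┐ ╷ │ └───┐ ╶─┤
│ │ │ │   │ │ │↳ → ↓│   │
│ │ │ └─┐ │ │ └───┐ └───┤
│ │ │   │ │ │     │↳ → ↓│
│ │ └─┐ │ ├─┴─╴ ╷ ├───┐ │
│ │   │ │ │     │ │   │↓│
│ └─┐ ├─┘ │ ┌───┘ ╵ ╷ │ │
│   │ │   │ │       │ │↓│
├─┐ │ │ ┌─┘ │ ╶─┬───┴─┘ │
│ │ │ │ │   │   │      ↓│
│ ╵ │ │ ╵ ┌─┼─╴ │ ┌───┐ │
│   │ │   │ │   │ │   │↓│
│ ╶─┤ └───┘ ╵ ┌─┘ │ ╶─┘ │
│   │         │   │    B│
└───┴─────────┴───┴─────┘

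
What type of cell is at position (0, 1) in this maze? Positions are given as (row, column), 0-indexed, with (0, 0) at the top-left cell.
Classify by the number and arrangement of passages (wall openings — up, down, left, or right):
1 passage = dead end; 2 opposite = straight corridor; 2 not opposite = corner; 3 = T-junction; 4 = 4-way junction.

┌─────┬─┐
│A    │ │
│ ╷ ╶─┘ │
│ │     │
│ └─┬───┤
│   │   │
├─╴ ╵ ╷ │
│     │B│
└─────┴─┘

Checking cell at (0, 1):
Number of passages: 3
Cell type: T-junction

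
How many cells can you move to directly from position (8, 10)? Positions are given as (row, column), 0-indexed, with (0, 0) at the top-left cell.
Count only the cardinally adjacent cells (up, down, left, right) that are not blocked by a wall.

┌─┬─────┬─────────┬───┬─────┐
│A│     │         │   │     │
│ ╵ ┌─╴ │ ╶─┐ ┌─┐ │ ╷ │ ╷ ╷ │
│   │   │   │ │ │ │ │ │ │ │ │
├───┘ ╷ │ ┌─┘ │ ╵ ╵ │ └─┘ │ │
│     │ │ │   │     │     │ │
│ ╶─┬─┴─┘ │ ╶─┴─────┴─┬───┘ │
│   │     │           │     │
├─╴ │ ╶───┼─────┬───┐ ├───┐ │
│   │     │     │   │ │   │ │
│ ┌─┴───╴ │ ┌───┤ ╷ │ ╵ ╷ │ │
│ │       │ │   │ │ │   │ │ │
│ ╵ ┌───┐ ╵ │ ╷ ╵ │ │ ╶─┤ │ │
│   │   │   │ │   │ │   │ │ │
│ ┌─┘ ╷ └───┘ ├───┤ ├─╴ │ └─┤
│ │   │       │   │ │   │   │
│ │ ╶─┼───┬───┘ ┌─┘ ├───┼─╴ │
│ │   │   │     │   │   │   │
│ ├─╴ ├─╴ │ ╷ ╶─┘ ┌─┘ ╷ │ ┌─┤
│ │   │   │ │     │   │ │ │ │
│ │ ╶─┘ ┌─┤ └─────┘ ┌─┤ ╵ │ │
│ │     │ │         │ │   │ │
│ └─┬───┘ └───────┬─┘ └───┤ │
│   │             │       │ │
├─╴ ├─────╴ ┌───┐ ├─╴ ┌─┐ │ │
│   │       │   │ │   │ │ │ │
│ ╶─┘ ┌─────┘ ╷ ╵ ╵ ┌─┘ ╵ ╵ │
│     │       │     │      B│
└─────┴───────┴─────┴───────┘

Checking passable neighbors of (8, 10):
Neighbors: (9, 10), (8, 11)
Count: 2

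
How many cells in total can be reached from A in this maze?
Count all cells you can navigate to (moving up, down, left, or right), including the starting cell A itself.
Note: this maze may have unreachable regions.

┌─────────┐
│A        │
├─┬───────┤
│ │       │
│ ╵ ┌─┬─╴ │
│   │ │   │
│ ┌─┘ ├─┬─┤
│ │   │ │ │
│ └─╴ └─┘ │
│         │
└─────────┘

Using BFS/flood-fill to find all reachable cells from A:
Maze size: 5 × 5 = 25 total cells
20 cell(s) are walled off and cannot be reached from A.
Reachable cells: 5

Reachable region (· marks reachable cells):

┌─────────┐
│A · · · ·│
├─┬───────┤
│ │       │
│ ╵ ┌─┬─╴ │
│   │ │   │
│ ┌─┘ ├─┬─┤
│ │   │ │ │
│ └─╴ └─┘ │
│         │
└─────────┘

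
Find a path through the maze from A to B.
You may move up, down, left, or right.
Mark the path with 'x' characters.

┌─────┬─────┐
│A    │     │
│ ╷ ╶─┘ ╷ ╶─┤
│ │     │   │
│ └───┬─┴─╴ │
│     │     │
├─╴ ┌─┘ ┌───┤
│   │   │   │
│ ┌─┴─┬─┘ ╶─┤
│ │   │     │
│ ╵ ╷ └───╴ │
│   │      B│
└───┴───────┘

Finding the shortest path through the maze:
Path length: 14 steps
Directions: down → down → right → down → left → down → down → right → up → right → down → right → right → right

Solution:

┌─────┬─────┐
│A    │     │
│ ╷ ╶─┘ ╷ ╶─┤
│x│     │   │
│ └───┬─┴─╴ │
│x x  │     │
├─╴ ┌─┘ ┌───┤
│x x│   │   │
│ ┌─┴─┬─┘ ╶─┤
│x│x x│     │
│ ╵ ╷ └───╴ │
│x x│x x x B│
└───┴───────┘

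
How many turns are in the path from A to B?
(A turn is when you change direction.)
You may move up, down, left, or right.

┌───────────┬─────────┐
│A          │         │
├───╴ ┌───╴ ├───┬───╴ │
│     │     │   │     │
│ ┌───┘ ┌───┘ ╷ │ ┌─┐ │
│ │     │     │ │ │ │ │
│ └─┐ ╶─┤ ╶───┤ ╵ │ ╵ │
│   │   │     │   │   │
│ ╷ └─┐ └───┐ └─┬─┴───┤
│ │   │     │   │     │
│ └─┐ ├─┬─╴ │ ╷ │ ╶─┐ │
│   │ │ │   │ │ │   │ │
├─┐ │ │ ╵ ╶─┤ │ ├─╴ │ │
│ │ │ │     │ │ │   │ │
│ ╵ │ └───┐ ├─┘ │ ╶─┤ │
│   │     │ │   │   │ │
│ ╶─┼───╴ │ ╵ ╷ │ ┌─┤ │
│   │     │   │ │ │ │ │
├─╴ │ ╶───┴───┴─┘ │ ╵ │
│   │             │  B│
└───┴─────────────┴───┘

Directions: right, right, down, left, left, down, down, right, down, right, down, down, down, right, right, down, left, left, down, right, right, right, right, right, right, up, up, up, right, up, left, up, right, right, down, down, down, down, down
Number of turns: 19

Solution:

┌───────────┬─────────┐
│A → ↓      │         │
├───╴ ┌───╴ ├───┬───╴ │
│↓ ← ↲│     │   │     │
│ ┌───┘ ┌───┘ ╷ │ ┌─┐ │
│↓│     │     │ │ │ │ │
│ └─┐ ╶─┤ ╶───┤ ╵ │ ╵ │
│↳ ↓│   │     │   │   │
│ ╷ └─┐ └───┐ └─┬─┴───┤
│ │↳ ↓│     │   │↱ → ↓│
│ └─┐ ├─┬─╴ │ ╷ │ ╶─┐ │
│   │↓│ │   │ │ │↑ ↰│↓│
├─┐ │ │ ╵ ╶─┤ │ ├─╴ │ │
│ │ │↓│     │ │ │↱ ↑│↓│
│ ╵ │ └───┐ ├─┘ │ ╶─┤ │
│   │↳ → ↓│ │   │↑  │↓│
│ ╶─┼───╴ │ ╵ ╷ │ ┌─┤ │
│   │↓ ← ↲│   │ │↑│ │↓│
├─╴ │ ╶───┴───┴─┘ │ ╵ │
│   │↳ → → → → → ↑│  B│
└───┴─────────────┴───┘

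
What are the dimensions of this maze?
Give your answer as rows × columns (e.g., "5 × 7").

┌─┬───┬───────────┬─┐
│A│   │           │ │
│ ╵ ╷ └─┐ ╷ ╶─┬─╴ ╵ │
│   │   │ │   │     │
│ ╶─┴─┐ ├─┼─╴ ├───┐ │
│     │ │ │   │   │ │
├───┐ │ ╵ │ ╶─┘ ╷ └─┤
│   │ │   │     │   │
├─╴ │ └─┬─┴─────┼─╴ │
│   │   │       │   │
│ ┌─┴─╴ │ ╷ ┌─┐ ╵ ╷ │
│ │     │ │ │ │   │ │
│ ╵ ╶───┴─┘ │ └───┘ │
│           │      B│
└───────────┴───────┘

Counting the maze dimensions:
Rows (vertical): 7
Columns (horizontal): 10
Dimensions: 7 × 10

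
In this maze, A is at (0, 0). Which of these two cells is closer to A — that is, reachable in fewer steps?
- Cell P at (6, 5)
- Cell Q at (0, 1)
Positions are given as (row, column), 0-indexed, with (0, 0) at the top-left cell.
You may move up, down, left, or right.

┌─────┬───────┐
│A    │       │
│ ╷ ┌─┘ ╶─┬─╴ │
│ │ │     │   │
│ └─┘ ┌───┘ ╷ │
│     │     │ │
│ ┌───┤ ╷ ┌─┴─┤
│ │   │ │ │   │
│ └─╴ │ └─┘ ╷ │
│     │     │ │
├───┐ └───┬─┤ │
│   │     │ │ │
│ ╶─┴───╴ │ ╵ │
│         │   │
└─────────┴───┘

Shortest path A → P at (6, 5): 25 steps
Shortest path A → Q at (0, 1): 1 steps

Q is closer (1 steps vs 25 steps).

Path to P:

┌─────┬───────┐
│A    │↱ → → ↓│
│ ╷ ┌─┘ ╶─┬─╴ │
│↓│ │↱ ↑  │↓ ↲│
│ └─┘ ┌───┘ ╷ │
│↳ → ↑│↓ ← ↲│ │
│ ┌───┤ ╷ ┌─┴─┤
│ │   │↓│ │↱ ↓│
│ └─╴ │ └─┘ ╷ │
│     │↳ → ↑│↓│
├───┐ └───┬─┤ │
│   │     │ │↓│
│ ╶─┴───╴ │ ╵ │
│         │P ↲│
└─────────┴───┘

Path to Q:

┌─────┬───────┐
│A Q  │       │
│ ╷ ┌─┘ ╶─┬─╴ │
│ │ │     │   │
│ └─┘ ┌───┘ ╷ │
│     │     │ │
│ ┌───┤ ╷ ┌─┴─┤
│ │   │ │ │   │
│ └─╴ │ └─┘ ╷ │
│     │     │ │
├───┐ └───┬─┤ │
│   │     │ │ │
│ ╶─┴───╴ │ ╵ │
│         │   │
└─────────┴───┘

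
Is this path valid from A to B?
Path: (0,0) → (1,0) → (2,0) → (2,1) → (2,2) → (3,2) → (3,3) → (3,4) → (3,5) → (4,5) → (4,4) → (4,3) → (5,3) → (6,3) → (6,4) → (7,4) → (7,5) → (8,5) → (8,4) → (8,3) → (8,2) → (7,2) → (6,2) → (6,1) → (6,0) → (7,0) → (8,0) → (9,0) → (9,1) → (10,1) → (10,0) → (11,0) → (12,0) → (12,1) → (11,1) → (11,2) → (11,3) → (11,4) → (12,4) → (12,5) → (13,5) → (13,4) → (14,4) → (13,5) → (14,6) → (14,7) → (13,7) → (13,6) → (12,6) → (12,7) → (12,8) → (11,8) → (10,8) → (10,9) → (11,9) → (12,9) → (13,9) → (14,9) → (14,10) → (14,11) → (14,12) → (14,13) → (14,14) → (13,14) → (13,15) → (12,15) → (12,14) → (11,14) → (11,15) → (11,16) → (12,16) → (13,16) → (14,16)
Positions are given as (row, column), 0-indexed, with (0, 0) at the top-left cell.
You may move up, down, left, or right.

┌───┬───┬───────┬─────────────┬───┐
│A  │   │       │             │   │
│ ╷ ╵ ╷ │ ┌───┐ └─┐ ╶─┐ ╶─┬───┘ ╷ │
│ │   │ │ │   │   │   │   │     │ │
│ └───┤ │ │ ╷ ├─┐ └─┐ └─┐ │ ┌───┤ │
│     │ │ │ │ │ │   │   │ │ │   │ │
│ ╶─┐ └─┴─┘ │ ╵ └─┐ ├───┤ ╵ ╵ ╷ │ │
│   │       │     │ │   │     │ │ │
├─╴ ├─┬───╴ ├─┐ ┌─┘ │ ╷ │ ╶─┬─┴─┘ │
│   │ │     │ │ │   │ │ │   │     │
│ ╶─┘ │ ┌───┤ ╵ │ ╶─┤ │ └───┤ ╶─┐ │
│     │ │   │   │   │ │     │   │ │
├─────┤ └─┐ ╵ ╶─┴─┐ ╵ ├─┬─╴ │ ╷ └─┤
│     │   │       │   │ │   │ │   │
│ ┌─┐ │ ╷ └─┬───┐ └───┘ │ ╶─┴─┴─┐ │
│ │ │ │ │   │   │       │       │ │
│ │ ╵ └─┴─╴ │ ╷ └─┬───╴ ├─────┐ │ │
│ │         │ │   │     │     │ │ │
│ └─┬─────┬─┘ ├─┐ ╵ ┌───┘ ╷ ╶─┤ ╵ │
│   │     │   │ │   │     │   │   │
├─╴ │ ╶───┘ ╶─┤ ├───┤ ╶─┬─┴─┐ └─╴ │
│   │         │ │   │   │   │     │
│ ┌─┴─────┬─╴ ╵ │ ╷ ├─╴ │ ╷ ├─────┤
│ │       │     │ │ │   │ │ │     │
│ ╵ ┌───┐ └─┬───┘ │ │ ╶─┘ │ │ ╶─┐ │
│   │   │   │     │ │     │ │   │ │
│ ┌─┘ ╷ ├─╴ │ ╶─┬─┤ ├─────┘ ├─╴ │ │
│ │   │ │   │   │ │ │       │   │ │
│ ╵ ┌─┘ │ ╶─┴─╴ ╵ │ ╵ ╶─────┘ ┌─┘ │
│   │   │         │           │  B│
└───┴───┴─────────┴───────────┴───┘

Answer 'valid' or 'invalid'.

Checking path validity:
Result: Invalid move at step 43: cannot move from (14, 4) to (13, 5).

invalid

Correct solution:

┌───┬───┬───────┬─────────────┬───┐
│A  │   │       │             │   │
│ ╷ ╵ ╷ │ ┌───┐ └─┐ ╶─┐ ╶─┬───┘ ╷ │
│↓│   │ │ │   │   │   │   │     │ │
│ └───┤ │ │ ╷ ├─┐ └─┐ └─┐ │ ┌───┤ │
│↳ → ↓│ │ │ │ │ │   │   │ │ │   │ │
│ ╶─┐ └─┴─┘ │ ╵ └─┐ ├───┤ ╵ ╵ ╷ │ │
│   │↳ → → ↓│     │ │   │     │ │ │
├─╴ ├─┬───╴ ├─┐ ┌─┘ │ ╷ │ ╶─┬─┴─┘ │
│   │ │↓ ← ↲│ │ │   │ │ │   │     │
│ ╶─┘ │ ┌───┤ ╵ │ ╶─┤ │ └───┤ ╶─┐ │
│     │↓│   │   │   │ │     │   │ │
├─────┤ └─┐ ╵ ╶─┴─┐ ╵ ├─┬─╴ │ ╷ └─┤
│↓ ← ↰│↳ ↓│       │   │ │   │ │   │
│ ┌─┐ │ ╷ └─┬───┐ └───┘ │ ╶─┴─┴─┐ │
│↓│ │↑│ │↳ ↓│   │       │       │ │
│ │ ╵ └─┴─╴ │ ╷ └─┬───╴ ├─────┐ │ │
│↓│  ↑ ← ← ↲│ │   │     │     │ │ │
│ └─┬─────┬─┘ ├─┐ ╵ ┌───┘ ╷ ╶─┤ ╵ │
│↳ ↓│     │   │ │   │     │   │   │
├─╴ │ ╶───┘ ╶─┤ ├───┤ ╶─┬─┴─┐ └─╴ │
│↓ ↲│         │ │↱ ↓│   │   │     │
│ ┌─┴─────┬─╴ ╵ │ ╷ ├─╴ │ ╷ ├─────┤
│↓│↱ → → ↓│     │↑│↓│   │ │ │↱ → ↓│
│ ╵ ┌───┐ └─┬───┘ │ │ ╶─┘ │ │ ╶─┐ │
│↳ ↑│   │↳ ↓│↱ → ↑│↓│     │ │↑ ↰│↓│
│ ┌─┘ ╷ ├─╴ │ ╶─┬─┤ ├─────┘ ├─╴ │ │
│ │   │ │↓ ↲│↑ ↰│ │↓│       │↱ ↑│↓│
│ ╵ ┌─┘ │ ╶─┴─╴ ╵ │ ╵ ╶─────┘ ┌─┘ │
│   │   │↳ → → ↑  │↳ → → → → ↑│  B│
└───┴───┴─────────┴───────────┴───┘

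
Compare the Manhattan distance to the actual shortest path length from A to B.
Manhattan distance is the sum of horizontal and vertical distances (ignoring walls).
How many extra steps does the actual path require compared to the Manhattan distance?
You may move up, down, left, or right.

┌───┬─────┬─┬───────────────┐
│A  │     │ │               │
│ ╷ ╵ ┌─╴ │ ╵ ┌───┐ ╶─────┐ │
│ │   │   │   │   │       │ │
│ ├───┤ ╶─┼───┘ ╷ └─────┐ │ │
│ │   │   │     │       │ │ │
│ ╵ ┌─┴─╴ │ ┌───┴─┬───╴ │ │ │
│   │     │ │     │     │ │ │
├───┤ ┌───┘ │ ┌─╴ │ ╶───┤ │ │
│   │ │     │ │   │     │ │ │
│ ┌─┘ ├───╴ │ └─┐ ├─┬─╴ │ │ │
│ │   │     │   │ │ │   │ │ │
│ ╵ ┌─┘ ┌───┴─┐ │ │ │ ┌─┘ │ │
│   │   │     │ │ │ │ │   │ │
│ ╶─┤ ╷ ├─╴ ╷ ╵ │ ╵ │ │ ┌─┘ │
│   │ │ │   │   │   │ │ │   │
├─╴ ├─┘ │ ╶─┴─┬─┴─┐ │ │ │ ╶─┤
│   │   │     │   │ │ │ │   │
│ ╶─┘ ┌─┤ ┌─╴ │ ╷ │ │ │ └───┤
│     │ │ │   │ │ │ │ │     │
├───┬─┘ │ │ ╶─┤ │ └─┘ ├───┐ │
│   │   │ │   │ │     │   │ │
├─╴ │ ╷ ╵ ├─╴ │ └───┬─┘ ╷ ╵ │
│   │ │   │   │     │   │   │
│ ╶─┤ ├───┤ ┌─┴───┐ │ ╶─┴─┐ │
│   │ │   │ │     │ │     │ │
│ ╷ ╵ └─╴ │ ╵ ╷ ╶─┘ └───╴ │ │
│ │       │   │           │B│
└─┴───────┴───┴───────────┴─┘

Manhattan distance: |13 - 0| + |13 - 0| = 26
Actual path length: 82
Extra steps: 82 - 26 = 56

Solution:

┌───┬─────┬─┬───────────────┐
│A ↓│↱ → ↓│ │               │
│ ╷ ╵ ┌─╴ │ ╵ ┌───┐ ╶─────┐ │
│ │↳ ↑│↓ ↲│   │↱ ↓│       │ │
│ ├───┤ ╶─┼───┘ ╷ └─────┐ │ │
│ │   │↳ ↓│↱ → ↑│↳ → → ↓│ │ │
│ ╵ ┌─┴─╴ │ ┌───┴─┬───╴ │ │ │
│   │↓ ← ↲│↑│     │↓ ← ↲│ │ │
├───┤ ┌───┘ │ ┌─╴ │ ╶───┤ │ │
│   │↓│    ↑│ │   │↳ → ↓│ │ │
│ ┌─┘ ├───╴ │ └─┐ ├─┬─╴ │ │ │
│ │↓ ↲│↱ → ↑│   │ │ │↓ ↲│ │ │
│ ╵ ┌─┘ ┌───┴─┐ │ │ │ ┌─┘ │ │
│↓ ↲│  ↑│     │ │ │ │↓│   │ │
│ ╶─┤ ╷ ├─╴ ╷ ╵ │ ╵ │ │ ┌─┘ │
│↳ ↓│ │↑│   │   │   │↓│ │   │
├─╴ ├─┘ │ ╶─┴─┬─┴─┐ │ │ │ ╶─┤
│↓ ↲│↱ ↑│     │↓ ↰│ │↓│ │   │
│ ╶─┘ ┌─┤ ┌─╴ │ ╷ │ │ │ └───┤
│↳ → ↑│ │ │   │↓│↑│ │↓│     │
├───┬─┘ │ │ ╶─┤ │ └─┘ ├───┐ │
│   │   │ │   │↓│↑ ← ↲│↱ ↓│ │
├─╴ │ ╷ ╵ ├─╴ │ └───┬─┘ ╷ ╵ │
│   │ │   │   │↳ → ↓│↱ ↑│↳ ↓│
│ ╶─┤ ├───┤ ┌─┴───┐ │ ╶─┴─┐ │
│   │ │   │ │     │↓│↑ ← ↰│↓│
│ ╷ ╵ └─╴ │ ╵ ╷ ╶─┘ └───╴ │ │
│ │       │   │    ↳ → → ↑│B│
└─┴───────┴───┴───────────┴─┘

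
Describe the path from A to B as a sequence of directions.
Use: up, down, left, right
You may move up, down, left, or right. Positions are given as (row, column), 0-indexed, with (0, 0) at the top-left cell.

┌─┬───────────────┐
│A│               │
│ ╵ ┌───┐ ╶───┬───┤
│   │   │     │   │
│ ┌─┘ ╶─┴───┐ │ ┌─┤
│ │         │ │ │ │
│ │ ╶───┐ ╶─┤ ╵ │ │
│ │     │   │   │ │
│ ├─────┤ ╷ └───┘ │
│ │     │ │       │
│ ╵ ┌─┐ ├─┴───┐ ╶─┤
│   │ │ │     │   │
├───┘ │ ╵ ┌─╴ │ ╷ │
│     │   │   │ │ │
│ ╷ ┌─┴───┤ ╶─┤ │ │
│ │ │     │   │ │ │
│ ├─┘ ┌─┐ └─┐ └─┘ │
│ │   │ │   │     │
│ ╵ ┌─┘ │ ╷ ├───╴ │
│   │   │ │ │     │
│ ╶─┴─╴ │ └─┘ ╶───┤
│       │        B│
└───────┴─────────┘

Finding the path and converting it to directions:
Path through cells: (0,0) → (1,0) → (2,0) → (3,0) → (4,0) → (5,0) → (5,1) → (4,1) → (4,2) → (4,3) → (5,3) → (6,3) → (6,4) → (5,4) → (5,5) → (5,6) → (6,6) → (6,5) → (7,5) → (7,6) → (8,6) → (8,7) → (8,8) → (9,8) → (9,7) → (9,6) → (10,6) → (10,7) → (10,8)
Directions: down, down, down, down, down, right, up, right, right, down, down, right, up, right, right, down, left, down, right, down, right, right, down, left, left, down, right, right

Solution:

┌─┬───────────────┐
│A│               │
│ ╵ ┌───┐ ╶───┬───┤
│↓  │   │     │   │
│ ┌─┘ ╶─┴───┐ │ ┌─┤
│↓│         │ │ │ │
│ │ ╶───┐ ╶─┤ ╵ │ │
│↓│     │   │   │ │
│ ├─────┤ ╷ └───┘ │
│↓│↱ → ↓│ │       │
│ ╵ ┌─┐ ├─┴───┐ ╶─┤
│↳ ↑│ │↓│↱ → ↓│   │
├───┘ │ ╵ ┌─╴ │ ╷ │
│     │↳ ↑│↓ ↲│ │ │
│ ╷ ┌─┴───┤ ╶─┤ │ │
│ │ │     │↳ ↓│ │ │
│ ├─┘ ┌─┐ └─┐ └─┘ │
│ │   │ │   │↳ → ↓│
│ ╵ ┌─┘ │ ╷ ├───╴ │
│   │   │ │ │↓ ← ↲│
│ ╶─┴─╴ │ └─┘ ╶───┤
│       │    ↳ → B│
└───────┴─────────┘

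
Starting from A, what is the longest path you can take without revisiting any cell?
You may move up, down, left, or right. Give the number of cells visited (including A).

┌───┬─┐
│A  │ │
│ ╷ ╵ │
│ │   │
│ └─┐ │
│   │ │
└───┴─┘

Finding longest simple path using DFS:
Start: (0, 0)
Longest path visits 5 cells
Path: A → right → down → right → up

Solution:

┌───┬─┐
│A ↓│B│
│ ╷ ╵ │
│ │↳ ↑│
│ └─┐ │
│   │ │
└───┴─┘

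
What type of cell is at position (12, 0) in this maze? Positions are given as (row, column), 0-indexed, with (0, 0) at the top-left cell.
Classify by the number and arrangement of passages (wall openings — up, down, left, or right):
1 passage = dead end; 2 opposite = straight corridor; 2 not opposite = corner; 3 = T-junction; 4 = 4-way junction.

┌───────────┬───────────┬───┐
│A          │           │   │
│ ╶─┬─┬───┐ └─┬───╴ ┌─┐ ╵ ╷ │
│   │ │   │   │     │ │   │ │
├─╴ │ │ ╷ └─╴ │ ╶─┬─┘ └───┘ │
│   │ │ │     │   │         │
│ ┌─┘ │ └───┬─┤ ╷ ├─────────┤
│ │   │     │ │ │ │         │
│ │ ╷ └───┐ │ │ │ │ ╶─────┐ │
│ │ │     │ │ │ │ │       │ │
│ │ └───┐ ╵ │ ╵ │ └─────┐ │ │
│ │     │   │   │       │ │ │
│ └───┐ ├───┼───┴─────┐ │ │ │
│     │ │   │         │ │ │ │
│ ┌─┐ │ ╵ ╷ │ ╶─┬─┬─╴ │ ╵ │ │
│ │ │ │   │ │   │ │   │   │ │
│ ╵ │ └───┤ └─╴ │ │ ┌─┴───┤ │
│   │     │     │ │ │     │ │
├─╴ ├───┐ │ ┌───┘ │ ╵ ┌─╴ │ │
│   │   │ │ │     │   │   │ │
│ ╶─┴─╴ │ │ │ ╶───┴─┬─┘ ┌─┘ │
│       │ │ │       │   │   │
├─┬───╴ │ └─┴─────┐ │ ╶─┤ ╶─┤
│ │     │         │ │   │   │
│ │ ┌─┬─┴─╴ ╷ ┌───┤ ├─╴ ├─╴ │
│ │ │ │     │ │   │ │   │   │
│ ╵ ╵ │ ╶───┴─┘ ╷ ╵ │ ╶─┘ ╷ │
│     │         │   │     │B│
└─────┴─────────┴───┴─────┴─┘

Checking cell at (12, 0):
Number of passages: 2
Cell type: straight corridor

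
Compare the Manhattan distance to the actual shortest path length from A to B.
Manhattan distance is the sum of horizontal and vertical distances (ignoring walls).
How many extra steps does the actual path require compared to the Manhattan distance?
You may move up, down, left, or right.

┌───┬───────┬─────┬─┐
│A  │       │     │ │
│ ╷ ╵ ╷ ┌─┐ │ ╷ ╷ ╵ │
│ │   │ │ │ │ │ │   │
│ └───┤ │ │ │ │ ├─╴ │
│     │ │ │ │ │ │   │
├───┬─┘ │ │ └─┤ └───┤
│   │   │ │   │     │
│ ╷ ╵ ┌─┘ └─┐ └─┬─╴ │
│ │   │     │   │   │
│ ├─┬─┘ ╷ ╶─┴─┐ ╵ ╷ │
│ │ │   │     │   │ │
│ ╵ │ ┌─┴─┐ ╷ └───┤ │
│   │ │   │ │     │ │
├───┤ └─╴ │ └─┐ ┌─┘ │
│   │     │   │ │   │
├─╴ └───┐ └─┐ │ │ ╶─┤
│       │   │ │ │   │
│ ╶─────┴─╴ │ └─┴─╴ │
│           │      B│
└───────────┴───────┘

Manhattan distance: |9 - 0| + |9 - 0| = 18
Actual path length: 24
Extra steps: 24 - 18 = 6

Solution:

┌───┬───────┬─────┬─┐
│A ↓│↱ → → ↓│     │ │
│ ╷ ╵ ╷ ┌─┐ │ ╷ ╷ ╵ │
│ │↳ ↑│ │ │↓│ │ │   │
│ └───┤ │ │ │ │ ├─╴ │
│     │ │ │↓│ │ │   │
├───┬─┘ │ │ └─┤ └───┤
│   │   │ │↳ ↓│     │
│ ╷ ╵ ┌─┘ └─┐ └─┬─╴ │
│ │   │     │↳ ↓│↱ ↓│
│ ├─┬─┘ ╷ ╶─┴─┐ ╵ ╷ │
│ │ │   │     │↳ ↑│↓│
│ ╵ │ ┌─┴─┐ ╷ └───┤ │
│   │ │   │ │     │↓│
├───┤ └─╴ │ └─┐ ┌─┘ │
│   │     │   │ │↓ ↲│
├─╴ └───┐ └─┐ │ │ ╶─┤
│       │   │ │ │↳ ↓│
│ ╶─────┴─╴ │ └─┴─╴ │
│           │      B│
└───────────┴───────┘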